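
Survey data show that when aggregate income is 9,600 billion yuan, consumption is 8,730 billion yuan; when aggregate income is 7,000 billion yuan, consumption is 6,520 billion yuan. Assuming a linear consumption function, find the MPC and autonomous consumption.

MPC = 0.85; a = 570

MPC = ΔC/ΔY = (8730 − 6520)/(9600 − 7000) = 2210/2600 = 0.85
a = C − MPC·Y = 6520 − 0.85(7000) = 6520 − 5950 = 570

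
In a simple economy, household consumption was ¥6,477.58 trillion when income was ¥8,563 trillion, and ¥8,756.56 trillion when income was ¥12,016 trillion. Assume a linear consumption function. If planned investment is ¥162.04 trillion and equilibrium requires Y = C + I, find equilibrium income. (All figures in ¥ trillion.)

MPC = (8756.56 − 6477.58)/(12016 − 8563) = 2278.98/3453 = 0.66
a = 6477.58 − 0.66(8563) = 826
Equilibrium: Y = 826 + 0.66Y + 162.04
0.34Y = 988.04, so Y = 988.04/0.34 = 2906

Y = 2906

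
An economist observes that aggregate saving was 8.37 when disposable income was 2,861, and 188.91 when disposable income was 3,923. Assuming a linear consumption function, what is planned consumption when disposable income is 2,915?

MPS = ΔS/ΔY = (188.91 − 8.37)/(3923 − 2861) = 180.54/1062 = 0.17
MPC = 1 − MPS = 0.83
Autonomous saving = 8.37 − 0.17(2861) = -478, so a = 478
C = 478 + 0.83(2915) = 478 + 2419.45 = 2897.45

C = 2897.45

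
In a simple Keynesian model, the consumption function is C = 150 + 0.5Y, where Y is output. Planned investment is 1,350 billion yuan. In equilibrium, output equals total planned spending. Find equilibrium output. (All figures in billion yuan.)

Y = C + I = 150 + 0.5Y + 1350
Y − 0.5Y = 1500
0.5Y = 1500, so Y = 1500/0.5 = 3000

Y = 3000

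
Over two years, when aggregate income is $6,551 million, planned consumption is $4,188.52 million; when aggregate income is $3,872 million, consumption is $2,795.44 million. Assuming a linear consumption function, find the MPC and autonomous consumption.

MPC = ΔC/ΔY = (4188.52 − 2795.44)/(6551 − 3872) = 1393.08/2679 = 0.52
a = C − MPC·Y = 2795.44 − 0.52(3872) = 2795.44 − 2013.44 = 782

MPC = 0.52; a = 782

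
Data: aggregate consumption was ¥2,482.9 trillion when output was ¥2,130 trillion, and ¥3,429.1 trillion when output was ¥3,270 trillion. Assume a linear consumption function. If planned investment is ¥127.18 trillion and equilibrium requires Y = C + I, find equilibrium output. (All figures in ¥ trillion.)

MPC = (3429.1 − 2482.9)/(3270 − 2130) = 946.2/1140 = 0.83
a = 2482.9 − 0.83(2130) = 715
Equilibrium: Y = 715 + 0.83Y + 127.18
0.17Y = 842.18, so Y = 842.18/0.17 = 4954

Y = 4954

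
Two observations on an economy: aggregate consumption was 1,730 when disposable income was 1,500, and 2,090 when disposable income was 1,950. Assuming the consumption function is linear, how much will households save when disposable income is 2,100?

S = -110

MPC = (2090 − 1730)/(1950 − 1500) = 360/450 = 0.8
a = 1730 − 0.8(1500) = 1730 − 1200 = 530
C = 530 + 0.8(2100) = 2210
S = 2100 − 2210 = -110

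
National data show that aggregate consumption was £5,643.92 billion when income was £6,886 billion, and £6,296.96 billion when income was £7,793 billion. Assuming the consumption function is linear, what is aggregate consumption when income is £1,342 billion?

C = 1652.24

MPC = (6296.96 − 5643.92)/(7793 − 6886) = 653.04/907 = 0.72
a = 5643.92 − 0.72(6886) = 5643.92 − 4957.92 = 686
C = 686 + 0.72(1342) = 686 + 966.24 = 1652.24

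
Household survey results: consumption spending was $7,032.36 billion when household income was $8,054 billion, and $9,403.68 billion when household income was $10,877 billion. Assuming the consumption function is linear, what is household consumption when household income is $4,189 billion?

C = 3785.76

MPC = (9403.68 − 7032.36)/(10877 − 8054) = 2371.32/2823 = 0.84
a = 7032.36 − 0.84(8054) = 7032.36 − 6765.36 = 267
C = 267 + 0.84(4189) = 267 + 3518.76 = 3785.76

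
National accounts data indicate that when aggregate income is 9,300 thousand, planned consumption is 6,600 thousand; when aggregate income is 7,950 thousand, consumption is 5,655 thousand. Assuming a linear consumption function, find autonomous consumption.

MPC = ΔC/ΔY = (6600 − 5655)/(9300 − 7950) = 945/1350 = 0.7
a = C − MPC·Y = 5655 − 0.7(7950) = 5655 − 5565 = 90

a = 90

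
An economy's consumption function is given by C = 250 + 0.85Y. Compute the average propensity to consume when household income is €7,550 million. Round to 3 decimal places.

APC = 0.883

C = 250 + 0.85(7550) = 6667.5
APC = C/Y = 6667.5/7550 = 0.883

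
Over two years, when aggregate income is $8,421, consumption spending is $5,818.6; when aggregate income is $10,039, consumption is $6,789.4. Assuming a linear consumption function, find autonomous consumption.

MPC = ΔC/ΔY = (6789.4 − 5818.6)/(10039 − 8421) = 970.8/1618 = 0.6
a = C − MPC·Y = 5818.6 − 0.6(8421) = 5818.6 − 5052.6 = 766

a = 766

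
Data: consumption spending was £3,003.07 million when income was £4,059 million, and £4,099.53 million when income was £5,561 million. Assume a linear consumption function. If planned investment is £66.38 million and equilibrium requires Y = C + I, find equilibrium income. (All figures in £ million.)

MPC = (4099.53 − 3003.07)/(5561 − 4059) = 1096.46/1502 = 0.73
a = 3003.07 − 0.73(4059) = 40
Equilibrium: Y = 40 + 0.73Y + 66.38
0.27Y = 106.38, so Y = 106.38/0.27 = 394

Y = 394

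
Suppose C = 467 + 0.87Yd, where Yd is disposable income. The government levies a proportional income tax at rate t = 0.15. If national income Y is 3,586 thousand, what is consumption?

Yd = (1 − 0.15)(3586) = 0.85(3586) = 3048.1
C = 467 + 0.87(3048.1) = 467 + 2651.847 = 3118.847

C = 3118.847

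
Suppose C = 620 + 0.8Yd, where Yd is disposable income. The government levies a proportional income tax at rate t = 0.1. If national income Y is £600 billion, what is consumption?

C = 1052

Yd = (1 − 0.1)(600) = 0.9(600) = 540
C = 620 + 0.8(540) = 620 + 432 = 1052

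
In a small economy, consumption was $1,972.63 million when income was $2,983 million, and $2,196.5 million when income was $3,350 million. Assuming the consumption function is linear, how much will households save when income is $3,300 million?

S = 1134

MPC = (2196.5 − 1972.63)/(3350 − 2983) = 223.87/367 = 0.61
a = 1972.63 − 0.61(2983) = 1972.63 − 1819.63 = 153
C = 153 + 0.61(3300) = 2166
S = 3300 − 2166 = 1134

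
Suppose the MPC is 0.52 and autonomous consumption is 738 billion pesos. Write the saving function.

S = -738 + 0.48Y

S = Y − C = Y − (738 + 0.52Y) = -738 + (1 − 0.52)Y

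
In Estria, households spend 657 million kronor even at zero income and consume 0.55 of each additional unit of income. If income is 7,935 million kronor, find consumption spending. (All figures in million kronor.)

C = 657 + 0.55(7935) = 657 + 4364.25 = 5021.25

C = 5021.25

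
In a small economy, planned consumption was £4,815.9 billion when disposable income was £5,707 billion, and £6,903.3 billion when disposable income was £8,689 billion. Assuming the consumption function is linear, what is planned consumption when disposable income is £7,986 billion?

MPC = (6903.3 − 4815.9)/(8689 − 5707) = 2087.4/2982 = 0.7
a = 4815.9 − 0.7(5707) = 4815.9 − 3994.9 = 821
C = 821 + 0.7(7986) = 821 + 5590.2 = 6411.2

C = 6411.2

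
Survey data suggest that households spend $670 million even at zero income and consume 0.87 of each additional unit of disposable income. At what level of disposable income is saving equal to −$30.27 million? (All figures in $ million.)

Y = 4921

S = Y − C = -670 + 0.13Y
-670 + 0.13Y = -30.27, so 0.13Y = 639.73 and Y = 4921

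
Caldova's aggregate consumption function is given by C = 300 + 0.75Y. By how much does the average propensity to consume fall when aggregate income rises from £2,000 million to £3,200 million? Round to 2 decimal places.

At Y = 2000: C = 300 + 0.75(2000) = 1800, APC = 1800/2000 = 0.900
At Y = 3200: C = 2700, APC = 2700/3200 = 0.844
Fall in APC = 0.900 − 0.844 = 0.056 ≈ 0.06

ΔAPC = 0.06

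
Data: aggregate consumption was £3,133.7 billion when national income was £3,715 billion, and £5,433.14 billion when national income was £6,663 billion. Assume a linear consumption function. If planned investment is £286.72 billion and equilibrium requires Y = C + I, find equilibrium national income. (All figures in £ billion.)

Y = 2376

MPC = (5433.14 − 3133.7)/(6663 − 3715) = 2299.44/2948 = 0.78
a = 3133.7 − 0.78(3715) = 236
Equilibrium: Y = 236 + 0.78Y + 286.72
0.22Y = 522.72, so Y = 522.72/0.22 = 2376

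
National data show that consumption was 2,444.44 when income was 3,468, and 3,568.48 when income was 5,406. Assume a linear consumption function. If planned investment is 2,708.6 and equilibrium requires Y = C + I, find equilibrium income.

Y = 7480

MPC = (3568.48 − 2444.44)/(5406 − 3468) = 1124.04/1938 = 0.58
a = 2444.44 − 0.58(3468) = 433
Equilibrium: Y = 433 + 0.58Y + 2708.6
0.42Y = 3141.6, so Y = 3141.6/0.42 = 7480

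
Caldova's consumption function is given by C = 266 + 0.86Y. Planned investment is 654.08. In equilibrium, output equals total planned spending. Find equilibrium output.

Y = C + I = 266 + 0.86Y + 654.08
Y − 0.86Y = 920.08
0.14Y = 920.08, so Y = 920.08/0.14 = 6572

Y = 6572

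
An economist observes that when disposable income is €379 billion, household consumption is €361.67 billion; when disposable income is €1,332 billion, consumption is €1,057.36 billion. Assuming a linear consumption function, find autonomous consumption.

MPC = ΔC/ΔY = (1057.36 − 361.67)/(1332 − 379) = 695.69/953 = 0.73
a = C − MPC·Y = 361.67 − 0.73(379) = 361.67 − 276.67 = 85

a = 85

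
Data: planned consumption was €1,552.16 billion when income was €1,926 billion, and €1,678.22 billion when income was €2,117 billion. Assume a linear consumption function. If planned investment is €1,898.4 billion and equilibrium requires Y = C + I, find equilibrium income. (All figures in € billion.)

MPC = (1678.22 − 1552.16)/(2117 − 1926) = 126.06/191 = 0.66
a = 1552.16 − 0.66(1926) = 281
Equilibrium: Y = 281 + 0.66Y + 1898.4
0.34Y = 2179.4, so Y = 2179.4/0.34 = 6410

Y = 6410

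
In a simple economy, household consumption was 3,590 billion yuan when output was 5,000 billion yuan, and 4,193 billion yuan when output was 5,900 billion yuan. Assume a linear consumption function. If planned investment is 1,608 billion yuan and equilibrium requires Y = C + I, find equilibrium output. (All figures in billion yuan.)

MPC = (4193 − 3590)/(5900 − 5000) = 603/900 = 0.67
a = 3590 − 0.67(5000) = 240
Equilibrium: Y = 240 + 0.67Y + 1608
0.33Y = 1848, so Y = 1848/0.33 = 5600

Y = 5600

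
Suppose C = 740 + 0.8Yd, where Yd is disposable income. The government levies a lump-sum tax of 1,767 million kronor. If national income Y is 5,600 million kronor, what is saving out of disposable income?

Yd = Y − T = 5600 − 1767 = 3833
C = 740 + 0.8(3833) = 740 + 3066.4 = 3806.4
S = Yd − C = 3833 − 3806.4 = 26.6

S = 26.6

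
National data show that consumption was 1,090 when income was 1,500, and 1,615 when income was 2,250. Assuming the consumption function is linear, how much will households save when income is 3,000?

S = 860

MPC = (1615 − 1090)/(2250 − 1500) = 525/750 = 0.7
a = 1090 − 0.7(1500) = 1090 − 1050 = 40
C = 40 + 0.7(3000) = 2140
S = 3000 − 2140 = 860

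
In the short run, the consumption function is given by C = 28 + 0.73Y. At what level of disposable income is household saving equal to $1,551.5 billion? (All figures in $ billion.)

Y = 5850

S = Y − C = -28 + 0.27Y
-28 + 0.27Y = 1551.5, so 0.27Y = 1579.5 and Y = 5850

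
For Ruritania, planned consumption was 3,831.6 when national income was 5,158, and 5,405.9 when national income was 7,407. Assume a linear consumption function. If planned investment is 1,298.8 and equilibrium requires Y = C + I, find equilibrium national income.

MPC = (5405.9 − 3831.6)/(7407 − 5158) = 1574.3/2249 = 0.7
a = 3831.6 − 0.7(5158) = 221
Equilibrium: Y = 221 + 0.7Y + 1298.8
0.3Y = 1519.8, so Y = 1519.8/0.3 = 5066

Y = 5066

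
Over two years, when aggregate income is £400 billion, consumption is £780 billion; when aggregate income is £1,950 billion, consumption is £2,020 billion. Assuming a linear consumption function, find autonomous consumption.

MPC = ΔC/ΔY = (2020 − 780)/(1950 − 400) = 1240/1550 = 0.8
a = C − MPC·Y = 780 − 0.8(400) = 780 − 320 = 460

a = 460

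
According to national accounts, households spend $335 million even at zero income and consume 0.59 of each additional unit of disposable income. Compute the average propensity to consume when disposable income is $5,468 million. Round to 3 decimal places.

APC = 0.651

C = 335 + 0.59(5468) = 3561.12
APC = C/Y = 3561.12/5468 = 0.651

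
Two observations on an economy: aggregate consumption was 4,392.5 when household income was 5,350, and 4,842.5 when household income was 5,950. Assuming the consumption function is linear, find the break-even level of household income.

MPC = (4842.5 − 4392.5)/(5950 − 5350) = 450/600 = 0.75
a = 4392.5 − 0.75(5350) = 4392.5 − 4012.5 = 380
Break-even: Y = a/(1−MPC) = 380/0.25 = 1520

Y = 1520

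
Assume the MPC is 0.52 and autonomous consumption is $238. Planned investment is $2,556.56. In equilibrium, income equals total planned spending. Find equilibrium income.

Y = 5822

Y = C + I = 238 + 0.52Y + 2556.56
Y − 0.52Y = 2794.56
0.48Y = 2794.56, so Y = 2794.56/0.48 = 5822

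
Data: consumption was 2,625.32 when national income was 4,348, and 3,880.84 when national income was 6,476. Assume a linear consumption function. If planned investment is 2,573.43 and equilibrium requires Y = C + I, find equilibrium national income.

Y = 6423

MPC = (3880.84 − 2625.32)/(6476 − 4348) = 1255.52/2128 = 0.59
a = 2625.32 − 0.59(4348) = 60
Equilibrium: Y = 60 + 0.59Y + 2573.43
0.41Y = 2633.43, so Y = 2633.43/0.41 = 6423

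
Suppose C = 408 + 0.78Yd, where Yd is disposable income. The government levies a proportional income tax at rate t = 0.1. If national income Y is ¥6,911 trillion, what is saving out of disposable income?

S = 960.378

Yd = (1 − 0.1)(6911) = 0.9(6911) = 6219.9
C = 408 + 0.78(6219.9) = 408 + 4851.522 = 5259.522
S = Yd − C = 6219.9 − 5259.522 = 960.378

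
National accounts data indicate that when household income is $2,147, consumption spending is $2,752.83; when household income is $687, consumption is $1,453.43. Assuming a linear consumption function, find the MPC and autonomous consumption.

MPC = ΔC/ΔY = (2752.83 − 1453.43)/(2147 − 687) = 1299.4/1460 = 0.89
a = C − MPC·Y = 1453.43 − 0.89(687) = 1453.43 − 611.43 = 842

MPC = 0.89; a = 842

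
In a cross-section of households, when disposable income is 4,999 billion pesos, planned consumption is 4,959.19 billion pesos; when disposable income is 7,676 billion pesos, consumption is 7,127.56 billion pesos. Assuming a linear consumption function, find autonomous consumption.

a = 910

MPC = ΔC/ΔY = (7127.56 − 4959.19)/(7676 − 4999) = 2168.37/2677 = 0.81
a = C − MPC·Y = 4959.19 − 0.81(4999) = 4959.19 − 4049.19 = 910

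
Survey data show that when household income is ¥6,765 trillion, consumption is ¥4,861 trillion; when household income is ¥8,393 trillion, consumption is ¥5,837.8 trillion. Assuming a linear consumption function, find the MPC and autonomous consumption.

MPC = 0.6; a = 802

MPC = ΔC/ΔY = (5837.8 − 4861)/(8393 − 6765) = 976.8/1628 = 0.6
a = C − MPC·Y = 4861 − 0.6(6765) = 4861 − 4059 = 802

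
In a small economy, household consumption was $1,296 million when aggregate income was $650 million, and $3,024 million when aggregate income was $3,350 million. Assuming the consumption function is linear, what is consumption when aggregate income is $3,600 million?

C = 3184

MPC = (3024 − 1296)/(3350 − 650) = 1728/2700 = 0.64
a = 1296 − 0.64(650) = 1296 − 416 = 880
C = 880 + 0.64(3600) = 880 + 2304 = 3184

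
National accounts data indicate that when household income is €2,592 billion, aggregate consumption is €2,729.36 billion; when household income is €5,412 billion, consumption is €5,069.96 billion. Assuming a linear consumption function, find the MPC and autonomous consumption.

MPC = ΔC/ΔY = (5069.96 − 2729.36)/(5412 − 2592) = 2340.6/2820 = 0.83
a = C − MPC·Y = 2729.36 − 0.83(2592) = 2729.36 − 2151.36 = 578

MPC = 0.83; a = 578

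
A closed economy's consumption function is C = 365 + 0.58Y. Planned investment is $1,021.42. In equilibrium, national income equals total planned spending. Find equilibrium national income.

Y = 3301

Y = C + I = 365 + 0.58Y + 1021.42
Y − 0.58Y = 1386.42
0.42Y = 1386.42, so Y = 1386.42/0.42 = 3301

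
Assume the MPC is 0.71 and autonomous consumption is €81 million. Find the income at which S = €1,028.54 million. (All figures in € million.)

Y = 3826

S = Y − C = -81 + 0.29Y
-81 + 0.29Y = 1028.54, so 0.29Y = 1109.54 and Y = 3826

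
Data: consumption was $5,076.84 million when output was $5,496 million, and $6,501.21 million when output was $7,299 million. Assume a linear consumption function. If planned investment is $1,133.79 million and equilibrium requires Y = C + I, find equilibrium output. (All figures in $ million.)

Y = 8899

MPC = (6501.21 − 5076.84)/(7299 − 5496) = 1424.37/1803 = 0.79
a = 5076.84 − 0.79(5496) = 735
Equilibrium: Y = 735 + 0.79Y + 1133.79
0.21Y = 1868.79, so Y = 1868.79/0.21 = 8899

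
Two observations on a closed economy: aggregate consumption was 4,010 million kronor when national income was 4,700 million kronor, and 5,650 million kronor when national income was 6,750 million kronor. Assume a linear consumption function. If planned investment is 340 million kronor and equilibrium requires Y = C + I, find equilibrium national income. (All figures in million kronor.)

Y = 2950

MPC = (5650 − 4010)/(6750 − 4700) = 1640/2050 = 0.8
a = 4010 − 0.8(4700) = 250
Equilibrium: Y = 250 + 0.8Y + 340
0.2Y = 590, so Y = 590/0.2 = 2950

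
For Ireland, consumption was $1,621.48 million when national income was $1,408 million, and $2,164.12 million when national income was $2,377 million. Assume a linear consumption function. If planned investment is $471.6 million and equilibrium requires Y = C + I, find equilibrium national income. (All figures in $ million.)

Y = 2965

MPC = (2164.12 − 1621.48)/(2377 − 1408) = 542.64/969 = 0.56
a = 1621.48 − 0.56(1408) = 833
Equilibrium: Y = 833 + 0.56Y + 471.6
0.44Y = 1304.6, so Y = 1304.6/0.44 = 2965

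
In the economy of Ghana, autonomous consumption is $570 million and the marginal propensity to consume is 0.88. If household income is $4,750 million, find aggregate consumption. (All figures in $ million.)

C = 570 + 0.88(4750) = 570 + 4180 = 4750

C = 4750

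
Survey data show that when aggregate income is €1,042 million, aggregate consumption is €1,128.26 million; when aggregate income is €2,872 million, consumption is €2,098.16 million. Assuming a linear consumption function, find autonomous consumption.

MPC = ΔC/ΔY = (2098.16 − 1128.26)/(2872 − 1042) = 969.9/1830 = 0.53
a = C − MPC·Y = 1128.26 − 0.53(1042) = 1128.26 − 552.26 = 576

a = 576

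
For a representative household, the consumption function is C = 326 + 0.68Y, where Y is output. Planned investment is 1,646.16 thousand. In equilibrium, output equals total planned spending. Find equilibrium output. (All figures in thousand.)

Y = 6163

Y = C + I = 326 + 0.68Y + 1646.16
Y − 0.68Y = 1972.16
0.32Y = 1972.16, so Y = 1972.16/0.32 = 6163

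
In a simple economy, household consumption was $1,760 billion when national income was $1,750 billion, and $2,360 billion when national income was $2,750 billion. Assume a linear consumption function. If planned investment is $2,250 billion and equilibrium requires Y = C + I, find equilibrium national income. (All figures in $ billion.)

Y = 7400

MPC = (2360 − 1760)/(2750 − 1750) = 600/1000 = 0.6
a = 1760 − 0.6(1750) = 710
Equilibrium: Y = 710 + 0.6Y + 2250
0.4Y = 2960, so Y = 2960/0.4 = 7400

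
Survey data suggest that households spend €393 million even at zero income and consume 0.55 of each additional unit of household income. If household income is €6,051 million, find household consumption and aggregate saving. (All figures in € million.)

C = 393 + 0.55(6051) = 393 + 3328.05 = 3721.05
S = Y − C = 6051 − 3721.05 = 2329.95

C = 3721.05; S = 2329.95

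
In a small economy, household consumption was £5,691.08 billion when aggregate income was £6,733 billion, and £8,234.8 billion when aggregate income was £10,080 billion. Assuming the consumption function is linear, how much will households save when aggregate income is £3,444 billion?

MPC = (8234.8 − 5691.08)/(10080 − 6733) = 2543.72/3347 = 0.76
a = 5691.08 − 0.76(6733) = 5691.08 − 5117.08 = 574
C = 574 + 0.76(3444) = 3191.44
S = 3444 − 3191.44 = 252.56

S = 252.56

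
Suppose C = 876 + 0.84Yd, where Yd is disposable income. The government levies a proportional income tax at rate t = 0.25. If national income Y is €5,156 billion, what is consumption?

Yd = (1 − 0.25)(5156) = 0.75(5156) = 3867
C = 876 + 0.84(3867) = 876 + 3248.28 = 4124.28

C = 4124.28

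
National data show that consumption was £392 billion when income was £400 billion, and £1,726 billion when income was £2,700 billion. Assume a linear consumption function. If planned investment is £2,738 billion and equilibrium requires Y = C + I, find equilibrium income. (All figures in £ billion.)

Y = 6900

MPC = (1726 − 392)/(2700 − 400) = 1334/2300 = 0.58
a = 392 − 0.58(400) = 160
Equilibrium: Y = 160 + 0.58Y + 2738
0.42Y = 2898, so Y = 2898/0.42 = 6900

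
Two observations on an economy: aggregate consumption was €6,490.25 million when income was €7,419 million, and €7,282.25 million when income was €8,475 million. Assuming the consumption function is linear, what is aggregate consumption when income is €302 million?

C = 1152.5

MPC = (7282.25 − 6490.25)/(8475 − 7419) = 792/1056 = 0.75
a = 6490.25 − 0.75(7419) = 6490.25 − 5564.25 = 926
C = 926 + 0.75(302) = 926 + 226.5 = 1152.5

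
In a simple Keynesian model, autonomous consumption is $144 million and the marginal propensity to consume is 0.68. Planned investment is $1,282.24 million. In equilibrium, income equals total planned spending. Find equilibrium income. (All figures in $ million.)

Y = C + I = 144 + 0.68Y + 1282.24
Y − 0.68Y = 1426.24
0.32Y = 1426.24, so Y = 1426.24/0.32 = 4457

Y = 4457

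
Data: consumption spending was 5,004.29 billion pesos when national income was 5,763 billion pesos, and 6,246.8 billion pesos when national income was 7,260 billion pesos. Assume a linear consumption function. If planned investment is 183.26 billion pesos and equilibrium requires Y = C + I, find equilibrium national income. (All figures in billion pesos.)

Y = 2378

MPC = (6246.8 − 5004.29)/(7260 − 5763) = 1242.51/1497 = 0.83
a = 5004.29 − 0.83(5763) = 221
Equilibrium: Y = 221 + 0.83Y + 183.26
0.17Y = 404.26, so Y = 404.26/0.17 = 2378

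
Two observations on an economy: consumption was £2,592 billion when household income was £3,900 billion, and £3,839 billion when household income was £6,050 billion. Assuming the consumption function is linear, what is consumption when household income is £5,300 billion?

C = 3404

MPC = (3839 − 2592)/(6050 − 3900) = 1247/2150 = 0.58
a = 2592 − 0.58(3900) = 2592 − 2262 = 330
C = 330 + 0.58(5300) = 330 + 3074 = 3404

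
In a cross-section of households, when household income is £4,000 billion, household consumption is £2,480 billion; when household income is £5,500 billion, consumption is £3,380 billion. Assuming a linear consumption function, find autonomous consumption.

MPC = ΔC/ΔY = (3380 − 2480)/(5500 − 4000) = 900/1500 = 0.6
a = C − MPC·Y = 2480 − 0.6(4000) = 2480 − 2400 = 80

a = 80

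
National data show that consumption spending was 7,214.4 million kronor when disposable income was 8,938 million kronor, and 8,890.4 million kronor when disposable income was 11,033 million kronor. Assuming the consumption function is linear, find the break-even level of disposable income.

MPC = (8890.4 − 7214.4)/(11033 − 8938) = 1676/2095 = 0.8
a = 7214.4 − 0.8(8938) = 7214.4 − 7150.4 = 64
Break-even: Y = a/(1−MPC) = 64/0.2 = 320

Y = 320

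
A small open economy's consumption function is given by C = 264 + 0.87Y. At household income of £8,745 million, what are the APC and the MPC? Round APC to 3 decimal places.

APC = 0.900; MPC = 0.87

MPC = 0.87 (the slope of the consumption function)
C = 264 + 0.87(8745) = 7872.15, so APC = 7872.15/8745 = 0.900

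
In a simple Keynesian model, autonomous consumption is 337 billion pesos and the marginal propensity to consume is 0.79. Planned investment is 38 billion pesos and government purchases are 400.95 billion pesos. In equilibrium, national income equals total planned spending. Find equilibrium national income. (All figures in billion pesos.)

Y = C + I + G = 337 + 0.79Y + 38 + 400.95
Y − 0.79Y = 775.95
0.21Y = 775.95, so Y = 775.95/0.21 = 3695

Y = 3695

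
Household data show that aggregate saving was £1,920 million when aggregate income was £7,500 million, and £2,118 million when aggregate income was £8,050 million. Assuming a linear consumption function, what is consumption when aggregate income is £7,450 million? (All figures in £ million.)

C = 5548

MPS = ΔS/ΔY = (2118 − 1920)/(8050 − 7500) = 198/550 = 0.36
MPC = 1 − MPS = 0.64
Autonomous saving = 1920 − 0.36(7500) = -780, so a = 780
C = 780 + 0.64(7450) = 780 + 4768 = 5548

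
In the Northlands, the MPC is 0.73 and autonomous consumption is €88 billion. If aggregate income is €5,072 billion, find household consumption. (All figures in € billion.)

C = 3790.56

C = 88 + 0.73(5072) = 88 + 3702.56 = 3790.56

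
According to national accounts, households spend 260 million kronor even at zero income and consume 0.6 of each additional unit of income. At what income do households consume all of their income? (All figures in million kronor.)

Y = 650

At break-even, C = Y: 260 + 0.6Y = Y
0.4Y = 260, so Y = 260/0.4 = 650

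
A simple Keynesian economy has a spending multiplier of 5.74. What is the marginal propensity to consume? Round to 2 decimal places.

k = 1/(1 − MPC), so 1 − MPC = 1/k = 1/5.74 = 0.1742
MPC = 1 − 0.1742 = 0.83

MPC = 0.83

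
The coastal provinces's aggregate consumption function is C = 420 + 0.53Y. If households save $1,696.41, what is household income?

S = Y − C = -420 + 0.47Y
-420 + 0.47Y = 1696.41, so 0.47Y = 2116.41 and Y = 4503

Y = 4503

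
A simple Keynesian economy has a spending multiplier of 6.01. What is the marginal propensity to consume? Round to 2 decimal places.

MPC = 0.83

k = 1/(1 − MPC), so 1 − MPC = 1/k = 1/6.01 = 0.1664
MPC = 1 − 0.1664 = 0.83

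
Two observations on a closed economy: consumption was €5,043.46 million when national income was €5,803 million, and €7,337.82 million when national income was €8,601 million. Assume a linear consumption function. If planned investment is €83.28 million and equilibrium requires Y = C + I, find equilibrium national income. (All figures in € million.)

MPC = (7337.82 − 5043.46)/(8601 − 5803) = 2294.36/2798 = 0.82
a = 5043.46 − 0.82(5803) = 285
Equilibrium: Y = 285 + 0.82Y + 83.28
0.18Y = 368.28, so Y = 368.28/0.18 = 2046

Y = 2046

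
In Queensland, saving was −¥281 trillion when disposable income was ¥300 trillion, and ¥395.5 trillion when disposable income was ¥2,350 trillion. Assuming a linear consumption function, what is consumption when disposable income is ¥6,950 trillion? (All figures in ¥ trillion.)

C = 5036.5

MPS = ΔS/ΔY = (395.5 − (-281))/(2350 − 300) = 676.5/2050 = 0.33
MPC = 1 − MPS = 0.67
Autonomous saving = -281 − 0.33(300) = -380, so a = 380
C = 380 + 0.67(6950) = 380 + 4656.5 = 5036.5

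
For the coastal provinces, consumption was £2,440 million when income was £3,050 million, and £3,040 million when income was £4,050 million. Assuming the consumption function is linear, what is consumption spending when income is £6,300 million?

C = 4390

MPC = (3040 − 2440)/(4050 − 3050) = 600/1000 = 0.6
a = 2440 − 0.6(3050) = 2440 − 1830 = 610
C = 610 + 0.6(6300) = 610 + 3780 = 4390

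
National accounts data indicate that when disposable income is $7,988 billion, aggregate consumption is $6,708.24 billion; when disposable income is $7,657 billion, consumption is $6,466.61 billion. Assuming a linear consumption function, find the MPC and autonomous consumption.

MPC = 0.73; a = 877

MPC = ΔC/ΔY = (6708.24 − 6466.61)/(7988 − 7657) = 241.63/331 = 0.73
a = C − MPC·Y = 6466.61 − 0.73(7657) = 6466.61 − 5589.61 = 877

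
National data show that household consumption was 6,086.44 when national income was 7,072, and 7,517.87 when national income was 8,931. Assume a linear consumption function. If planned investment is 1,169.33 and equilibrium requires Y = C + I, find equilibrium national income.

Y = 7871

MPC = (7517.87 − 6086.44)/(8931 − 7072) = 1431.43/1859 = 0.77
a = 6086.44 − 0.77(7072) = 641
Equilibrium: Y = 641 + 0.77Y + 1169.33
0.23Y = 1810.33, so Y = 1810.33/0.23 = 7871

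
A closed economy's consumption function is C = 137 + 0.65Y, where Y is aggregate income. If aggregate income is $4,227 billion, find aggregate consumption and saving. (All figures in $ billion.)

C = 137 + 0.65(4227) = 137 + 2747.55 = 2884.55
S = Y − C = 4227 − 2884.55 = 1342.45

C = 2884.55; S = 1342.45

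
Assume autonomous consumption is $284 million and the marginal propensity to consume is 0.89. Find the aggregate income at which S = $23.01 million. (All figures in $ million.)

Y = 2791

S = Y − C = -284 + 0.11Y
-284 + 0.11Y = 23.01, so 0.11Y = 307.01 and Y = 2791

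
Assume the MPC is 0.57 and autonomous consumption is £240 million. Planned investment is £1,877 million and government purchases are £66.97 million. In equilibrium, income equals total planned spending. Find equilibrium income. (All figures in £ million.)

Y = 5079

Y = C + I + G = 240 + 0.57Y + 1877 + 66.97
Y − 0.57Y = 2183.97
0.43Y = 2183.97, so Y = 2183.97/0.43 = 5079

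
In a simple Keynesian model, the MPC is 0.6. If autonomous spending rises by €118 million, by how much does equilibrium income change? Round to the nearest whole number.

ΔY ≈ 295

The multiplier is 1/(1 − MPC) = 1/0.4.
ΔY = 118/0.4 = 295.00 ≈ 295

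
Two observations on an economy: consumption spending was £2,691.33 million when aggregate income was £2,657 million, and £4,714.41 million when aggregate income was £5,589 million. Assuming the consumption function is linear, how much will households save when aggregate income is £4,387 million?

S = 501.97

MPC = (4714.41 − 2691.33)/(5589 − 2657) = 2023.08/2932 = 0.69
a = 2691.33 − 0.69(2657) = 2691.33 − 1833.33 = 858
C = 858 + 0.69(4387) = 3885.03
S = 4387 − 3885.03 = 501.97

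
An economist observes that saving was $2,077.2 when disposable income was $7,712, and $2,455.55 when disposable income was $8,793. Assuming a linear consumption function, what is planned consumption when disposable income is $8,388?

C = 6074.2

MPS = ΔS/ΔY = (2455.55 − 2077.2)/(8793 − 7712) = 378.35/1081 = 0.35
MPC = 1 − MPS = 0.65
Autonomous saving = 2077.2 − 0.35(7712) = -622, so a = 622
C = 622 + 0.65(8388) = 622 + 5452.2 = 6074.2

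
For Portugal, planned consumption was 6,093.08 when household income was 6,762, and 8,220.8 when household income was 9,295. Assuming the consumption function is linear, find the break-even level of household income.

MPC = (8220.8 − 6093.08)/(9295 − 6762) = 2127.72/2533 = 0.84
a = 6093.08 − 0.84(6762) = 6093.08 − 5680.08 = 413
Break-even: Y = a/(1−MPC) = 413/0.16 = 2581.25

Y = 2581.25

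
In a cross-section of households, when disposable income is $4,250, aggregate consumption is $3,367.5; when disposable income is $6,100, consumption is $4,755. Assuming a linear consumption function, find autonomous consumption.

a = 180

MPC = ΔC/ΔY = (4755 − 3367.5)/(6100 − 4250) = 1387.5/1850 = 0.75
a = C − MPC·Y = 3367.5 − 0.75(4250) = 3367.5 − 3187.5 = 180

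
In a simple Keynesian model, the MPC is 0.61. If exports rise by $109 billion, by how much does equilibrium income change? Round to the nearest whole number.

The multiplier is 1/(1 − MPC) = 1/0.39.
ΔY = 109/0.39 = 279.49 ≈ 279

ΔY ≈ 279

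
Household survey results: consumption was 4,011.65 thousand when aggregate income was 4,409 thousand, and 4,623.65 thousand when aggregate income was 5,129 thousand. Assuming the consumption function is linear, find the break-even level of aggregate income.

Y = 1760

MPC = (4623.65 − 4011.65)/(5129 − 4409) = 612/720 = 0.85
a = 4011.65 − 0.85(4409) = 4011.65 − 3747.65 = 264
Break-even: Y = a/(1−MPC) = 264/0.15 = 1760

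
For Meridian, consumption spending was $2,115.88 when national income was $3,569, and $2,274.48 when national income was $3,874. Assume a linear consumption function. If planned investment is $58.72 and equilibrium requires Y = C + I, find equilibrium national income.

MPC = (2274.48 − 2115.88)/(3874 − 3569) = 158.6/305 = 0.52
a = 2115.88 − 0.52(3569) = 260
Equilibrium: Y = 260 + 0.52Y + 58.72
0.48Y = 318.72, so Y = 318.72/0.48 = 664

Y = 664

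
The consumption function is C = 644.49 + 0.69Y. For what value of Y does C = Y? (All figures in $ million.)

Y = 2079

At break-even, C = Y: 644.49 + 0.69Y = Y
0.31Y = 644.49, so Y = 644.49/0.31 = 2079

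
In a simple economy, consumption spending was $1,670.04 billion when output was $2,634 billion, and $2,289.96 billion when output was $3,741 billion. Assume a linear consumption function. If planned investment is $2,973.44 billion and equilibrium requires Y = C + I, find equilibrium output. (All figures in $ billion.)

MPC = (2289.96 − 1670.04)/(3741 − 2634) = 619.92/1107 = 0.56
a = 1670.04 − 0.56(2634) = 195
Equilibrium: Y = 195 + 0.56Y + 2973.44
0.44Y = 3168.44, so Y = 3168.44/0.44 = 7201

Y = 7201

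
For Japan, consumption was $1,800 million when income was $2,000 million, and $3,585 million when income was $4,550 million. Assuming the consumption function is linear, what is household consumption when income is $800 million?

MPC = (3585 − 1800)/(4550 − 2000) = 1785/2550 = 0.7
a = 1800 − 0.7(2000) = 1800 − 1400 = 400
C = 400 + 0.7(800) = 400 + 560 = 960

C = 960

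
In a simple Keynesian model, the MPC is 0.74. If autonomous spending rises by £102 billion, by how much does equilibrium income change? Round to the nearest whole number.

ΔY ≈ 392

The multiplier is 1/(1 − MPC) = 1/0.26.
ΔY = 102/0.26 = 392.31 ≈ 392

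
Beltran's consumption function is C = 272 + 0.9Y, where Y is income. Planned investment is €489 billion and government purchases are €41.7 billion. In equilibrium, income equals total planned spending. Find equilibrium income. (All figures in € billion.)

Y = C + I + G = 272 + 0.9Y + 489 + 41.7
Y − 0.9Y = 802.7
0.1Y = 802.7, so Y = 802.7/0.1 = 8027

Y = 8027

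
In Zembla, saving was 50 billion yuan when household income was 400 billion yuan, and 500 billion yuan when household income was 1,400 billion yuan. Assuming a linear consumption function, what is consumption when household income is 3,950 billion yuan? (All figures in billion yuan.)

C = 2302.5

MPS = ΔS/ΔY = (500 − 50)/(1400 − 400) = 450/1000 = 0.45
MPC = 1 − MPS = 0.55
Autonomous saving = 50 − 0.45(400) = -130, so a = 130
C = 130 + 0.55(3950) = 130 + 2172.5 = 2302.5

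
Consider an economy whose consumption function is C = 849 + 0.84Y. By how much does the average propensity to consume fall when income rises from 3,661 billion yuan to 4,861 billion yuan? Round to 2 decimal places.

ΔAPC = 0.06

At Y = 3661: C = 849 + 0.84(3661) = 3924.24, APC = 3924.24/3661 = 1.072
At Y = 4861: C = 4932.24, APC = 4932.24/4861 = 1.015
Fall in APC = 1.072 − 1.015 = 0.057 ≈ 0.06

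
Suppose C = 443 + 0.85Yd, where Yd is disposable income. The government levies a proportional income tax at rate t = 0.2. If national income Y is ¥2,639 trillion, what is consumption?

Yd = (1 − 0.2)(2639) = 0.8(2639) = 2111.2
C = 443 + 0.85(2111.2) = 443 + 1794.52 = 2237.52

C = 2237.52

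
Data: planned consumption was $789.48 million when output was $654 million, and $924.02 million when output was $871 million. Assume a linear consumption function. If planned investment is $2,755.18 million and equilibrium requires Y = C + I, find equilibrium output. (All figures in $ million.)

Y = 8261

MPC = (924.02 − 789.48)/(871 − 654) = 134.54/217 = 0.62
a = 789.48 − 0.62(654) = 384
Equilibrium: Y = 384 + 0.62Y + 2755.18
0.38Y = 3139.18, so Y = 3139.18/0.38 = 8261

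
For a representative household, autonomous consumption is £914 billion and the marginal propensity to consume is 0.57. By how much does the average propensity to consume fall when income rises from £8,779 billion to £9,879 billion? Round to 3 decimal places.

ΔAPC = 0.012

At Y = 8779: C = 914 + 0.57(8779) = 5918.03, APC = 5918.03/8779 = 0.6741
At Y = 9879: C = 6545.03, APC = 6545.03/9879 = 0.6625
Fall in APC = 0.6741 − 0.6625 = 0.0116 ≈ 0.012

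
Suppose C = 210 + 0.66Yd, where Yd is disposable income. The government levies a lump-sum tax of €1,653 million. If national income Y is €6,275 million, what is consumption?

C = 3260.52

Yd = Y − T = 6275 − 1653 = 4622
C = 210 + 0.66(4622) = 210 + 3050.52 = 3260.52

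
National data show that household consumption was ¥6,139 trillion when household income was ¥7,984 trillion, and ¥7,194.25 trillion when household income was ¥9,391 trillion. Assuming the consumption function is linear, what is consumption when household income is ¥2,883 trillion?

C = 2313.25

MPC = (7194.25 − 6139)/(9391 − 7984) = 1055.25/1407 = 0.75
a = 6139 − 0.75(7984) = 6139 − 5988 = 151
C = 151 + 0.75(2883) = 151 + 2162.25 = 2313.25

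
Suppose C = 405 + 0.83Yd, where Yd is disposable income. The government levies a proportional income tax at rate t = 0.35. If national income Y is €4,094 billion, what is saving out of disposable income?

S = 47.387

Yd = (1 − 0.35)(4094) = 0.65(4094) = 2661.1
C = 405 + 0.83(2661.1) = 405 + 2208.713 = 2613.713
S = Yd − C = 2661.1 − 2613.713 = 47.387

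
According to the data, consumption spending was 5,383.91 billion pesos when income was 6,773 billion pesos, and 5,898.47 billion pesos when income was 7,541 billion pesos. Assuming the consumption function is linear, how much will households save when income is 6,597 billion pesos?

MPC = (5898.47 − 5383.91)/(7541 − 6773) = 514.56/768 = 0.67
a = 5383.91 − 0.67(6773) = 5383.91 − 4537.91 = 846
C = 846 + 0.67(6597) = 5265.99
S = 6597 − 5265.99 = 1331.01

S = 1331.01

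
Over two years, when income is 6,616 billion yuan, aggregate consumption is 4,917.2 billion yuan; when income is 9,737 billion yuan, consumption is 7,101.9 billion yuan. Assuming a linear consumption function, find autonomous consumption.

MPC = ΔC/ΔY = (7101.9 − 4917.2)/(9737 − 6616) = 2184.7/3121 = 0.7
a = C − MPC·Y = 4917.2 − 0.7(6616) = 4917.2 − 4631.2 = 286

a = 286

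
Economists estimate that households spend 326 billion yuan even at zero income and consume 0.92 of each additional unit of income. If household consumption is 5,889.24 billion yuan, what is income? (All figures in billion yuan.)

Y = 6047

326 + 0.92Y = 5889.24
0.92Y = 5563.24, so Y = 5563.24/0.92 = 6047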